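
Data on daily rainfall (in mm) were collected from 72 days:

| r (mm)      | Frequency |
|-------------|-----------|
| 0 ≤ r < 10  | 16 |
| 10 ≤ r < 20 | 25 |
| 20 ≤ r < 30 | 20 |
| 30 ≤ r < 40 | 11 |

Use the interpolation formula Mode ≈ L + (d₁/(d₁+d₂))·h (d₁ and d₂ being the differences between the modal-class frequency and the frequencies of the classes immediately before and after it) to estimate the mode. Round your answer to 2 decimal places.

16.43

Modal class: 10 ≤ r < 20 (highest frequency 25).
d₁ = 25 − 16 = 9, d₂ = 25 − 20 = 5
Mode ≈ 10 + (9/(9+5)) × 10 = 10 + 6.4286 = 16.4286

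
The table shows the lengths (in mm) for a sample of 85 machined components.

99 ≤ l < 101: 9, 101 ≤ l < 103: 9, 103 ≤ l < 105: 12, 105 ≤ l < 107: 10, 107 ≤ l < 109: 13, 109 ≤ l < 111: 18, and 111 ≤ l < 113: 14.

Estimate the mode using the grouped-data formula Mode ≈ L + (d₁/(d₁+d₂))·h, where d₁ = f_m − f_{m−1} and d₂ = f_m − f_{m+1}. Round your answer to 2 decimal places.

110.11

Modal class: 109 ≤ l < 111 (highest frequency 18).
d₁ = 18 − 13 = 5, d₂ = 18 − 14 = 4
Mode ≈ 109 + (5/(5+4)) × 2 = 109 + 1.1111 = 110.1111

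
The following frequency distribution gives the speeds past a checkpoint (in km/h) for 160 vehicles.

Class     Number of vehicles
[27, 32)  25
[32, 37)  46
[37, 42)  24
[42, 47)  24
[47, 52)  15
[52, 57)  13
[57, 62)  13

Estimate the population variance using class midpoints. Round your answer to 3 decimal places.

84.374

Midpoints: 29.5, 34.5, 39.5, 44.5, 49.5, 54.5, 59.5
n = 160, Σfm = 6565, mean = 41.0312
Σfm² = 282870
Σf(m − x̄)² = Σfm² − (Σfm)²/n = 282870 − 6565²/160 = 13499.8438
Population variance = 13499.8438 / 160 = 84.3740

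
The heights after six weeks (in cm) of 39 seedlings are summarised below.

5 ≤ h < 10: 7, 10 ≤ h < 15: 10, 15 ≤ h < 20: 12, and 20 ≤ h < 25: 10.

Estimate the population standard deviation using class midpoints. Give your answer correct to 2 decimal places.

5.25

Midpoints: 7.5, 12.5, 17.5, 22.5
n = 39, Σfm = 612.5, mean = 15.7051
Σfm² = 10693.75
Σf(m − x̄)² = Σfm² − (Σfm)²/n = 10693.75 − 612.5²/39 = 1074.3590
Population variance = 1074.3590 / 39 = 27.5477
Standard deviation = √27.5477 = 5.2486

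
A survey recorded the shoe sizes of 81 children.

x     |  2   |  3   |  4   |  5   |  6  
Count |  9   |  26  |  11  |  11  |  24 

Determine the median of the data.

4

Cumulative frequencies: 9, 35, 46, 57, 81
n = 81, so the median is the value in position (n+1)/2 = 41.
Position 41 falls at value 4.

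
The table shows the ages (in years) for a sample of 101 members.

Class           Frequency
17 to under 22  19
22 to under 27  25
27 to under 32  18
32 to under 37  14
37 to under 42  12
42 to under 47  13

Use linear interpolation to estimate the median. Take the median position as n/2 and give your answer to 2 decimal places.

28.81

Cumulative frequencies: 19, 44, 62, 76, 88, 101
n = 101; position = n/2 = 50.5.
This falls in the class 27 to under 32: L = 27, F = 44, f = 18, h = 5.
Median ≈ 27 + ((50.5 − 44) / 18) × 5 = 28.8056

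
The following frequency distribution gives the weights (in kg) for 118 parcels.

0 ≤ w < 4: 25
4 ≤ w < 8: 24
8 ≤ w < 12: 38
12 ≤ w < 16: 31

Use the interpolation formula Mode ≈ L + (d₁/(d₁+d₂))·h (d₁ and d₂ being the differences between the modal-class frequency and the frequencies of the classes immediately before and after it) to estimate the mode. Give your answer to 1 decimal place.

Modal class: 8 ≤ w < 12 (highest frequency 38).
d₁ = 38 − 24 = 14, d₂ = 38 − 31 = 7
Mode ≈ 8 + (14/(14+7)) × 4 = 8 + 2.6667 = 10.6667

10.7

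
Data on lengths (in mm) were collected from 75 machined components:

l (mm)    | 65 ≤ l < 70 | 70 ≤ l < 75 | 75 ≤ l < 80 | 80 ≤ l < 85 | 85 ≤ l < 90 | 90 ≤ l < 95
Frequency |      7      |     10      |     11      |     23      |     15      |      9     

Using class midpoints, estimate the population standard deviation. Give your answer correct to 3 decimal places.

Midpoints: 67.5, 72.5, 77.5, 82.5, 87.5, 92.5
n = 75, Σfm = 6092.5, mean = 81.2333
Σfm² = 498918.75
Σf(m − x̄)² = Σfm² − (Σfm)²/n = 498918.75 − 6092.5²/75 = 4004.6667
Population variance = 4004.6667 / 75 = 53.3956
Standard deviation = √53.3956 = 7.3072

7.307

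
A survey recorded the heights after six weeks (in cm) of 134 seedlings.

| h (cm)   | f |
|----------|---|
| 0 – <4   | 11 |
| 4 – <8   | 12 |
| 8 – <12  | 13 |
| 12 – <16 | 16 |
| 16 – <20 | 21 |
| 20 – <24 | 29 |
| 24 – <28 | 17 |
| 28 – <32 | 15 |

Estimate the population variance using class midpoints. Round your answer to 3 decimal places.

69.557

Midpoints: 2, 6, 10, 14, 18, 22, 26, 30
n = 134, Σfm = 2356, mean = 17.5821
Σfm² = 50744
Σf(m − x̄)² = Σfm² − (Σfm)²/n = 50744 − 2356²/134 = 9320.5970
Population variance = 9320.5970 / 134 = 69.5567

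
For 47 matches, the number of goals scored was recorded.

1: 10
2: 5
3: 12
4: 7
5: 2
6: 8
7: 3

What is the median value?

Cumulative frequencies: 10, 15, 27, 34, 36, 44, 47
n = 47, so the median is the value in position (n+1)/2 = 24.
Position 24 falls at value 3.

3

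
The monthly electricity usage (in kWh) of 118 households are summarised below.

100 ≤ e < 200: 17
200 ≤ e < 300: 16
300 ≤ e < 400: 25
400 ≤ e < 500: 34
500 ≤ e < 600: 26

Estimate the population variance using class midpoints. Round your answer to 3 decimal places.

Midpoints: 150, 250, 350, 450, 550
n = 118, Σfm = 44900, mean = 380.5085
Σfm² = 19195000
Σf(m − x̄)² = Σfm² − (Σfm)²/n = 19195000 − 44900²/118 = 2110169.4915
Population variance = 2110169.4915 / 118 = 17882.7923

17882.792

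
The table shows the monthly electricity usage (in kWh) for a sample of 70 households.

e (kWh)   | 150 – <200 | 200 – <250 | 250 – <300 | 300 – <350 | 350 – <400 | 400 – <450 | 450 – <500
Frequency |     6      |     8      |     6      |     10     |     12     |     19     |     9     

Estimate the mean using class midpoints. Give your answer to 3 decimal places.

Midpoints: 175, 225, 275, 325, 375, 425, 475
Σfm = 6×175 + 8×225 + 6×275 + 10×325 + 12×375 + 19×425 + 9×475 = 24600
n = Σf = 70
Mean = 24600 / 70 = 351.4286

351.429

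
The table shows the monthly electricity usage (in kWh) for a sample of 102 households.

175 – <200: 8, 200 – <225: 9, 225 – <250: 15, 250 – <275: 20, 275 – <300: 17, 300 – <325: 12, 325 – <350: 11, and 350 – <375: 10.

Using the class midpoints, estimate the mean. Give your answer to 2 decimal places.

Midpoints: 187.5, 212.5, 237.5, 262.5, 287.5, 312.5, 337.5, 362.5
Σfm = 8×187.5 + 9×212.5 + 15×237.5 + 20×262.5 + 17×287.5 + 12×312.5 + 11×337.5 + 10×362.5 = 28200
n = Σf = 102
Mean = 28200 / 102 = 276.4706

276.47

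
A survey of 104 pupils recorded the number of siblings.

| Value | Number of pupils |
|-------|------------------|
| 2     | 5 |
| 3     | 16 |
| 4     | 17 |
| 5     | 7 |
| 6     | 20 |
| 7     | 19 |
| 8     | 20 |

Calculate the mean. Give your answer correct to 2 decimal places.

5.52

Values: 2, 3, 4, 5, 6, 7, 8
Σfx = 5×2 + 16×3 + 17×4 + 7×5 + 20×6 + 19×7 + 20×8 = 574
n = Σf = 104
Mean = 574 / 104 = 5.5192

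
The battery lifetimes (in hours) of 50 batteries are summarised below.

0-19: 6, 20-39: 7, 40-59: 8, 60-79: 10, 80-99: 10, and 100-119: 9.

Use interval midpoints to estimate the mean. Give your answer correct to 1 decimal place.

64.7

Midpoints: 9.5, 29.5, 49.5, 69.5, 89.5, 109.5
Σfm = 6×9.5 + 7×29.5 + 8×49.5 + 10×69.5 + 10×89.5 + 9×109.5 = 3235
n = Σf = 50
Mean = 3235 / 50 = 64.7000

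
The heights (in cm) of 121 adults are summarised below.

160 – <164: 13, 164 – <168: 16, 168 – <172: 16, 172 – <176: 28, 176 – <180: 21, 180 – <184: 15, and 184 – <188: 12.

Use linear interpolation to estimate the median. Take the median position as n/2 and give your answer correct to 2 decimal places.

Cumulative frequencies: 13, 29, 45, 73, 94, 109, 121
n = 121; position = n/2 = 60.5.
This falls in the class 172 – <176: L = 172, F = 45, f = 28, h = 4.
Median ≈ 172 + ((60.5 − 45) / 28) × 4 = 174.2143

174.21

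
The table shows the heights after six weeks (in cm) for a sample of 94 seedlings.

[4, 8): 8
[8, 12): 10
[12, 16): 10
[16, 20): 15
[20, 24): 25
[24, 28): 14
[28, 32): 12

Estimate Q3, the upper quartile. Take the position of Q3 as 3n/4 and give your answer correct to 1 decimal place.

24.7

Cumulative frequencies: 8, 18, 28, 43, 68, 82, 94
n = 94; position = 3n/4 = 70.5.
This falls in the class [24, 28): L = 24, F = 68, f = 14, h = 4.
Upper quartile ≈ 24 + ((70.5 − 68) / 14) × 4 = 24.7143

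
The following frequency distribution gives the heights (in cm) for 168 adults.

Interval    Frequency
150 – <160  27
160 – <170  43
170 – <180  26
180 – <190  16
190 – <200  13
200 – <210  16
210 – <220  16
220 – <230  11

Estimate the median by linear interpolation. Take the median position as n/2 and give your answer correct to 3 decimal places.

175.385

Cumulative frequencies: 27, 70, 96, 112, 125, 141, 157, 168
n = 168; position = n/2 = 84.
This falls in the class 170 – <180: L = 170, F = 70, f = 26, h = 10.
Median ≈ 170 + ((84 − 70) / 26) × 10 = 175.3846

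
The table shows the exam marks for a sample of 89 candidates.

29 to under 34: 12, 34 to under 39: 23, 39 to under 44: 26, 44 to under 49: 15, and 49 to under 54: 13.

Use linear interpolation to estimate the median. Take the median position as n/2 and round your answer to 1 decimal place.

40.8

Cumulative frequencies: 12, 35, 61, 76, 89
n = 89; position = n/2 = 44.5.
This falls in the class 39 to under 44: L = 39, F = 35, f = 26, h = 5.
Median ≈ 39 + ((44.5 − 35) / 26) × 5 = 40.8269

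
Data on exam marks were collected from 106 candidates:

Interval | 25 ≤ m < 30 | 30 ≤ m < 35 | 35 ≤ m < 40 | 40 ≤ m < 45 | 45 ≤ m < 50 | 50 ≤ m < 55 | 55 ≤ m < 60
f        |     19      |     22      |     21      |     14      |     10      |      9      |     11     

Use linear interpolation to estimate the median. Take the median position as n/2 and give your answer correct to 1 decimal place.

37.9

Cumulative frequencies: 19, 41, 62, 76, 86, 95, 106
n = 106; position = n/2 = 53.
This falls in the class 35 ≤ m < 40: L = 35, F = 41, f = 21, h = 5.
Median ≈ 35 + ((53 − 41) / 21) × 5 = 37.8571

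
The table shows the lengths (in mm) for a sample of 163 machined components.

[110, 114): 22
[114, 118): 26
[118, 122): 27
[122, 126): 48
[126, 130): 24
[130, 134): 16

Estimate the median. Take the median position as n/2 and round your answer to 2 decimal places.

122.54

Cumulative frequencies: 22, 48, 75, 123, 147, 163
n = 163; position = n/2 = 81.5.
This falls in the class [122, 126): L = 122, F = 75, f = 48, h = 4.
Median ≈ 122 + ((81.5 − 75) / 48) × 4 = 122.5417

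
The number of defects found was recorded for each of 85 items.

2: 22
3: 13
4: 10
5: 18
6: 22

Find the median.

Cumulative frequencies: 22, 35, 45, 63, 85
n = 85, so the median is the value in position (n+1)/2 = 43.
Position 43 falls at value 4.

4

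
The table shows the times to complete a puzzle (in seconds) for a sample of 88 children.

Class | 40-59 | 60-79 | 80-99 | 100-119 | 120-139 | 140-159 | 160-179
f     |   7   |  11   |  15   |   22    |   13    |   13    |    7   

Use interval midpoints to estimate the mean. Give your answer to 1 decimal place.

110.0

Midpoints: 49.5, 69.5, 89.5, 109.5, 129.5, 149.5, 169.5
Σfm = 7×49.5 + 11×69.5 + 15×89.5 + 22×109.5 + 13×129.5 + 13×149.5 + 7×169.5 = 9676
n = Σf = 88
Mean = 9676 / 88 = 109.9545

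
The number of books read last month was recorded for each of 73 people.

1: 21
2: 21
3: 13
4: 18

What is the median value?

2

Cumulative frequencies: 21, 42, 55, 73
n = 73, so the median is the value in position (n+1)/2 = 37.
Position 37 falls at value 2.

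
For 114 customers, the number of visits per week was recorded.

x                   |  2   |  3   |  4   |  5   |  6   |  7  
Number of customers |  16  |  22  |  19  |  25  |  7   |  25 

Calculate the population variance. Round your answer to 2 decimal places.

2.92

Values: 2, 3, 4, 5, 6, 7
n = 114, Σfx = 516, mean = 4.5263
Σfx² = 2668
Σf(x − x̄)² = Σfx² − (Σfx)²/n = 2668 − 516²/114 = 332.4211
Population variance = 332.4211 / 114 = 2.9160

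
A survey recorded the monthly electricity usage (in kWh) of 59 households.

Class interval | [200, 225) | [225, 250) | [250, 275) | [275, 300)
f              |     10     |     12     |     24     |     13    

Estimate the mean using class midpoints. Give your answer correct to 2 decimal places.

254.45

Midpoints: 212.5, 237.5, 262.5, 287.5
Σfm = 10×212.5 + 12×237.5 + 24×262.5 + 13×287.5 = 15012.5
n = Σf = 59
Mean = 15012.5 / 59 = 254.4492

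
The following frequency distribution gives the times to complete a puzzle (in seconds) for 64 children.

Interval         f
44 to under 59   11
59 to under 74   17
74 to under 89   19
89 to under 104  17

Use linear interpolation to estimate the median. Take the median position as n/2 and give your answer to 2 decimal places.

Cumulative frequencies: 11, 28, 47, 64
n = 64; position = n/2 = 32.
This falls in the class 74 to under 89: L = 74, F = 28, f = 19, h = 15.
Median ≈ 74 + ((32 − 28) / 19) × 15 = 77.1579

77.16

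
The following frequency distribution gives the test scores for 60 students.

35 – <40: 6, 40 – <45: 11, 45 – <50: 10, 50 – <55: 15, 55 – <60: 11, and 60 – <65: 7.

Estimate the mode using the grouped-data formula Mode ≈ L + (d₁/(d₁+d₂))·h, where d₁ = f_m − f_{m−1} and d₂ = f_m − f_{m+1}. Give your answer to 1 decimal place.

Modal class: 50 – <55 (highest frequency 15).
d₁ = 15 − 10 = 5, d₂ = 15 − 11 = 4
Mode ≈ 50 + (5/(5+4)) × 5 = 50 + 2.7778 = 52.7778

52.8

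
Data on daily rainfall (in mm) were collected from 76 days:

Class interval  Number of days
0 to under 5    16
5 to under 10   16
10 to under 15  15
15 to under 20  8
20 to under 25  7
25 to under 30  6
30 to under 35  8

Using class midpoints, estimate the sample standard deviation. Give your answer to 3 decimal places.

Midpoints: 2.5, 7.5, 12.5, 17.5, 22.5, 27.5, 32.5
n = 76, Σfm = 1070, mean = 14.0789
Σfm² = 22325
Σf(m − x̄)² = Σfm² − (Σfm)²/n = 22325 − 1070²/76 = 7260.5263
Sample variance = 7260.5263 / 75 = 96.8070
Standard deviation = √96.8070 = 9.8391

9.839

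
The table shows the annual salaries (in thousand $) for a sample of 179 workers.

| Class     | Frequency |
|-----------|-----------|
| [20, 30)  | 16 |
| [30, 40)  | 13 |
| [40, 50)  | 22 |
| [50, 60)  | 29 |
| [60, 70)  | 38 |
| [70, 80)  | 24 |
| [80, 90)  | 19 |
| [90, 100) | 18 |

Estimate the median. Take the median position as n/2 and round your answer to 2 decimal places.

62.50

Cumulative frequencies: 16, 29, 51, 80, 118, 142, 161, 179
n = 179; position = n/2 = 89.5.
This falls in the class [60, 70): L = 60, F = 80, f = 38, h = 10.
Median ≈ 60 + ((89.5 − 80) / 38) × 10 = 62.5000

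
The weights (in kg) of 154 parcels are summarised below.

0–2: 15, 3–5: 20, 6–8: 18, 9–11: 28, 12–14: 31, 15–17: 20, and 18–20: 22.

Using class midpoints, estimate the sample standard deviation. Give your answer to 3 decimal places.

5.607

Midpoints: 1, 4, 7, 10, 13, 16, 19
n = 154, Σfm = 1642, mean = 10.6623
Σfm² = 22318
Σf(m − x̄)² = Σfm² − (Σfm)²/n = 22318 − 1642²/154 = 4810.4416
Sample variance = 4810.4416 / 153 = 31.4408
Standard deviation = √31.4408 = 5.6072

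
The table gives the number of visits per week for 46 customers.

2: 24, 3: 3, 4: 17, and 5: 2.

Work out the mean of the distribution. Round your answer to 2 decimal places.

2.93

Values: 2, 3, 4, 5
Σfx = 24×2 + 3×3 + 17×4 + 2×5 = 135
n = Σf = 46
Mean = 135 / 46 = 2.9348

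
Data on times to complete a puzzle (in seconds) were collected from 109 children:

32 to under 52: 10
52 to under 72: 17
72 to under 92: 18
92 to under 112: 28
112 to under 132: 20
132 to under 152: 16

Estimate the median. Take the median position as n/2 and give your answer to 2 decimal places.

98.79

Cumulative frequencies: 10, 27, 45, 73, 93, 109
n = 109; position = n/2 = 54.5.
This falls in the class 92 to under 112: L = 92, F = 45, f = 28, h = 20.
Median ≈ 92 + ((54.5 − 45) / 28) × 20 = 98.7857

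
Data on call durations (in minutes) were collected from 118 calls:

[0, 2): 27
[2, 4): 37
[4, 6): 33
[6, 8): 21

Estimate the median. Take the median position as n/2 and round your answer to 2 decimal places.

Cumulative frequencies: 27, 64, 97, 118
n = 118; position = n/2 = 59.
This falls in the class [2, 4): L = 2, F = 27, f = 37, h = 2.
Median ≈ 2 + ((59 − 27) / 37) × 2 = 3.7297

3.73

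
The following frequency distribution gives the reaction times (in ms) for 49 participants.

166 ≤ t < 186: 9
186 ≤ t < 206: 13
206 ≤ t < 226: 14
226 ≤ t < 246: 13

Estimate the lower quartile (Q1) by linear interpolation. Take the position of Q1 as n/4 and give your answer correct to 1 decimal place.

Cumulative frequencies: 9, 22, 36, 49
n = 49; position = n/4 = 12.25.
This falls in the class 186 ≤ t < 206: L = 186, F = 9, f = 13, h = 20.
Lower quartile ≈ 186 + ((12.25 − 9) / 13) × 20 = 191.0000

191.0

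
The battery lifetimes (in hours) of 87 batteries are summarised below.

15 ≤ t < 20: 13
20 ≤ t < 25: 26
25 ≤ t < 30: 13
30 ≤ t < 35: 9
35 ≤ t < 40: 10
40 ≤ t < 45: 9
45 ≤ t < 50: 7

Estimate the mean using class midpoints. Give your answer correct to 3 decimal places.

29.339

Midpoints: 17.5, 22.5, 27.5, 32.5, 37.5, 42.5, 47.5
Σfm = 13×17.5 + 26×22.5 + 13×27.5 + 9×32.5 + 10×37.5 + 9×42.5 + 7×47.5 = 2552.5
n = Σf = 87
Mean = 2552.5 / 87 = 29.3391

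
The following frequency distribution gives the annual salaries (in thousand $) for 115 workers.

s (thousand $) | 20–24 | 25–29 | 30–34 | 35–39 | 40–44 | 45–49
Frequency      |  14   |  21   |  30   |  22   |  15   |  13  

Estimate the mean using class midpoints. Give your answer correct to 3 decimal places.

Midpoints: 22, 27, 32, 37, 42, 47
Σfm = 14×22 + 21×27 + 30×32 + 22×37 + 15×42 + 13×47 = 3890
n = Σf = 115
Mean = 3890 / 115 = 33.8261

33.826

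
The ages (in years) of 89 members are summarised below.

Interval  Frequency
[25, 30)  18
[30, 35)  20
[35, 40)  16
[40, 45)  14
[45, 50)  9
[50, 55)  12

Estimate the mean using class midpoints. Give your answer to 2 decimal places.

Midpoints: 27.5, 32.5, 37.5, 42.5, 47.5, 52.5
Σfm = 18×27.5 + 20×32.5 + 16×37.5 + 14×42.5 + 9×47.5 + 12×52.5 = 3397.5
n = Σf = 89
Mean = 3397.5 / 89 = 38.1742

38.17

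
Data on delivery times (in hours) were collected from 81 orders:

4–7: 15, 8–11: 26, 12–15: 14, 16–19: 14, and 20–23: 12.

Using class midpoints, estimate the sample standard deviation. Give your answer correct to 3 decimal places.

5.367

Midpoints: 5.5, 9.5, 13.5, 17.5, 21.5
n = 81, Σfm = 1021.5, mean = 12.6111
Σfm² = 15186.25
Σf(m − x̄)² = Σfm² − (Σfm)²/n = 15186.25 − 1021.5²/81 = 2304.0000
Sample variance = 2304.0000 / 80 = 28.8000
Standard deviation = √28.8000 = 5.3666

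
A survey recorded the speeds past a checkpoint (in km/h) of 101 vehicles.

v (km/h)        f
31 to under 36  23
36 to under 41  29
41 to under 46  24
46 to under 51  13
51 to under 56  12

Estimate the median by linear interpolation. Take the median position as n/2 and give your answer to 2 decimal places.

Cumulative frequencies: 23, 52, 76, 89, 101
n = 101; position = n/2 = 50.5.
This falls in the class 36 to under 41: L = 36, F = 23, f = 29, h = 5.
Median ≈ 36 + ((50.5 − 23) / 29) × 5 = 40.7414

40.74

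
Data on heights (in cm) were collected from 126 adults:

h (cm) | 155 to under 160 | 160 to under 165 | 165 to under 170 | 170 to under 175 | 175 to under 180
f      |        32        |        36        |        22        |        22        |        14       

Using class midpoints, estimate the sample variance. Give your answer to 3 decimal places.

Midpoints: 157.5, 162.5, 167.5, 172.5, 177.5
n = 126, Σfm = 20855, mean = 165.5159
Σfm² = 3457387.5
Σf(m − x̄)² = Σfm² − (Σfm)²/n = 3457387.5 − 20855²/126 = 5553.9683
Sample variance = 5553.9683 / 125 = 44.4317

44.432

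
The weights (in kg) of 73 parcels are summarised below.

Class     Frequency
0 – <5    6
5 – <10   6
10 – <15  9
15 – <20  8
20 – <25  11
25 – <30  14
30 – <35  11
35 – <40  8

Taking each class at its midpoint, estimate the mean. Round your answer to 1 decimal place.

Midpoints: 2.5, 7.5, 12.5, 17.5, 22.5, 27.5, 32.5, 37.5
Σfm = 6×2.5 + 6×7.5 + 9×12.5 + 8×17.5 + 11×22.5 + 14×27.5 + 11×32.5 + 8×37.5 = 1602.5
n = Σf = 73
Mean = 1602.5 / 73 = 21.9521

22.0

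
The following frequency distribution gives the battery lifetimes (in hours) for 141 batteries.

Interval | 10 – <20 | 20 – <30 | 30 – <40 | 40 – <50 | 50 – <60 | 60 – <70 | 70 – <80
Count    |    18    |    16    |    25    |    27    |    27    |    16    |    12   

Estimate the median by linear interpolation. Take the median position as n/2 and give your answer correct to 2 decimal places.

44.26

Cumulative frequencies: 18, 34, 59, 86, 113, 129, 141
n = 141; position = n/2 = 70.5.
This falls in the class 40 – <50: L = 40, F = 59, f = 27, h = 10.
Median ≈ 40 + ((70.5 − 59) / 27) × 10 = 44.2593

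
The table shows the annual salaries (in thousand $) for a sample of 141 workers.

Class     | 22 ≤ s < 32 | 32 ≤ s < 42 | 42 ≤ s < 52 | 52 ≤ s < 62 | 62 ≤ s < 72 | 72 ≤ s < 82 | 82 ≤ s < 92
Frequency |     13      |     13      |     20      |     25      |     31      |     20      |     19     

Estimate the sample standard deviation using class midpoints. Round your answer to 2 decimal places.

Midpoints: 27, 37, 47, 57, 67, 77, 87
n = 141, Σfm = 8467, mean = 60.0496
Σfm² = 554229
Σf(m − x̄)² = Σfm² − (Σfm)²/n = 554229 − 8467²/141 = 45788.6525
Sample variance = 45788.6525 / 140 = 327.0618
Standard deviation = √327.0618 = 18.0849

18.08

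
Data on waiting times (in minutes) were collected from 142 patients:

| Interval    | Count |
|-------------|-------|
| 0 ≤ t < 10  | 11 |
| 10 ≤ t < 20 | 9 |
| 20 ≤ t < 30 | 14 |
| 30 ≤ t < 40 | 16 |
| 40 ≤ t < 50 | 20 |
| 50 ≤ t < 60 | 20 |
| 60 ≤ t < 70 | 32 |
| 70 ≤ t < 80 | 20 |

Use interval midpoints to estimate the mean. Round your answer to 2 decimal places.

47.04

Midpoints: 5, 15, 25, 35, 45, 55, 65, 75
Σfm = 11×5 + 9×15 + 14×25 + 16×35 + 20×45 + 20×55 + 32×65 + 20×75 = 6680
n = Σf = 142
Mean = 6680 / 142 = 47.0423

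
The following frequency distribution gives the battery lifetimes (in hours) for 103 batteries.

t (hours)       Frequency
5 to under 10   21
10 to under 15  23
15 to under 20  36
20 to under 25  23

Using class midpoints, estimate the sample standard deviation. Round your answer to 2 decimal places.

Midpoints: 7.5, 12.5, 17.5, 22.5
n = 103, Σfm = 1592.5, mean = 15.4612
Σfm² = 27443.75
Σf(m − x̄)² = Σfm² − (Σfm)²/n = 27443.75 − 1592.5²/103 = 2821.8447
Sample variance = 2821.8447 / 102 = 27.6651
Standard deviation = √27.6651 = 5.2598

5.26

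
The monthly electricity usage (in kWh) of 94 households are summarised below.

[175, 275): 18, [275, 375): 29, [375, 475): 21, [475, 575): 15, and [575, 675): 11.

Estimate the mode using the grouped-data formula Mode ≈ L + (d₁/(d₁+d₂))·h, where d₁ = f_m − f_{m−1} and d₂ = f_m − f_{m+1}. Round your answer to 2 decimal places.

Modal class: [275, 375) (highest frequency 29).
d₁ = 29 − 18 = 11, d₂ = 29 − 21 = 8
Mode ≈ 275 + (11/(11+8)) × 100 = 275 + 57.8947 = 332.8947

332.89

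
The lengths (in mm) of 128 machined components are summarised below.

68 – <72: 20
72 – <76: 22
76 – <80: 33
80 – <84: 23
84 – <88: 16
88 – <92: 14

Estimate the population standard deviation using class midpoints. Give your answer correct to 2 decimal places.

Midpoints: 70, 74, 78, 82, 86, 90
n = 128, Σfm = 10124, mean = 79.0938
Σfm² = 805632
Σf(m − x̄)² = Σfm² − (Σfm)²/n = 805632 − 10124²/128 = 4886.8750
Population variance = 4886.8750 / 128 = 38.1787
Standard deviation = √38.1787 = 6.1789

6.18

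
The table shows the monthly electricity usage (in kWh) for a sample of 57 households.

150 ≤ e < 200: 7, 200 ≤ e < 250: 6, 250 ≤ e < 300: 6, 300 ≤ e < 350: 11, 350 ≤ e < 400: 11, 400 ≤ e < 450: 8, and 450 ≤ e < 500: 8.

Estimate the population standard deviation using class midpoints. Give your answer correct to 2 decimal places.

Midpoints: 175, 225, 275, 325, 375, 425, 475
n = 57, Σfm = 19125, mean = 335.5263
Σfm² = 6930625
Σf(m − x̄)² = Σfm² − (Σfm)²/n = 6930625 − 19125²/57 = 513684.2105
Population variance = 513684.2105 / 57 = 9012.0037
Standard deviation = √9012.0037 = 94.9316

94.93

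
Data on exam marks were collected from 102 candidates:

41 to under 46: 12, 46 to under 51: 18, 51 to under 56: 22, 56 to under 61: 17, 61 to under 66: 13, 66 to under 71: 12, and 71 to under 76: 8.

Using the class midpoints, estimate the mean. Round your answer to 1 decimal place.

Midpoints: 43.5, 48.5, 53.5, 58.5, 63.5, 68.5, 73.5
Σfm = 12×43.5 + 18×48.5 + 22×53.5 + 17×58.5 + 13×63.5 + 12×68.5 + 8×73.5 = 5802
n = Σf = 102
Mean = 5802 / 102 = 56.8824

56.9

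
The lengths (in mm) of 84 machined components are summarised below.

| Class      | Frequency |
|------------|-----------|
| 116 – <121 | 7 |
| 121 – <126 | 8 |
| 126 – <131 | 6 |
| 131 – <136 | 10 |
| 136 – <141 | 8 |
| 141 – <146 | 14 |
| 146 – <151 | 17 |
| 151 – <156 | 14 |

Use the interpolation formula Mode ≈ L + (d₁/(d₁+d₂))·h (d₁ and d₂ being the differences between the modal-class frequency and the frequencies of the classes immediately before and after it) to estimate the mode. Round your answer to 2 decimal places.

148.50

Modal class: 146 – <151 (highest frequency 17).
d₁ = 17 − 14 = 3, d₂ = 17 − 14 = 3
Mode ≈ 146 + (3/(3+3)) × 5 = 146 + 2.5000 = 148.5000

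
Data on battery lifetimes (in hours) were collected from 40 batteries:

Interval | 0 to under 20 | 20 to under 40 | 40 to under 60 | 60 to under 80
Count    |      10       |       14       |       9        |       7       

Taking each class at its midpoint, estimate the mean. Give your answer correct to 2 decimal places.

36.50

Midpoints: 10, 30, 50, 70
Σfm = 10×10 + 14×30 + 9×50 + 7×70 = 1460
n = Σf = 40
Mean = 1460 / 40 = 36.5000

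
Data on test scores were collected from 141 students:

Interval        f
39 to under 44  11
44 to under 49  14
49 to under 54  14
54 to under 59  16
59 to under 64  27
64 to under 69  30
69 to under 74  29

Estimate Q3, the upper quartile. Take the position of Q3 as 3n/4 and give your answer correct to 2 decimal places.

Cumulative frequencies: 11, 25, 39, 55, 82, 112, 141
n = 141; position = 3n/4 = 105.75.
This falls in the class 64 to under 69: L = 64, F = 82, f = 30, h = 5.
Upper quartile ≈ 64 + ((105.75 − 82) / 30) × 5 = 67.9583

67.96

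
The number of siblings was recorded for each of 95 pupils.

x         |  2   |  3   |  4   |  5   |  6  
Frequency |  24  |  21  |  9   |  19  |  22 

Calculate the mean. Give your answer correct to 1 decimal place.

3.9

Values: 2, 3, 4, 5, 6
Σfx = 24×2 + 21×3 + 9×4 + 19×5 + 22×6 = 374
n = Σf = 95
Mean = 374 / 95 = 3.9368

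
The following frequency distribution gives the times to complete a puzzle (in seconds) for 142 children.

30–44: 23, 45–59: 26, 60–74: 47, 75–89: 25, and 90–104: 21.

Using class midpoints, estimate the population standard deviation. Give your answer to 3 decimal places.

Midpoints: 37, 52, 67, 82, 97
n = 142, Σfm = 9439, mean = 66.4718
Σfm² = 678463
Σf(m − x̄)² = Σfm² − (Σfm)²/n = 678463 − 9439²/142 = 51035.3873
Population variance = 51035.3873 / 142 = 359.4041
Standard deviation = √359.4041 = 18.9580

18.958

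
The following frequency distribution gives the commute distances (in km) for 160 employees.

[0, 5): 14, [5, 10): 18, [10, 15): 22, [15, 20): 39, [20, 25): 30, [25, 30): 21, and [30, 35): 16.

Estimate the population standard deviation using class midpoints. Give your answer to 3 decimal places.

8.620

Midpoints: 2.5, 7.5, 12.5, 17.5, 22.5, 27.5, 32.5
n = 160, Σfm = 2900, mean = 18.1250
Σfm² = 64450
Σf(m − x̄)² = Σfm² − (Σfm)²/n = 64450 − 2900²/160 = 11887.5000
Population variance = 11887.5000 / 160 = 74.2969
Standard deviation = √74.2969 = 8.6196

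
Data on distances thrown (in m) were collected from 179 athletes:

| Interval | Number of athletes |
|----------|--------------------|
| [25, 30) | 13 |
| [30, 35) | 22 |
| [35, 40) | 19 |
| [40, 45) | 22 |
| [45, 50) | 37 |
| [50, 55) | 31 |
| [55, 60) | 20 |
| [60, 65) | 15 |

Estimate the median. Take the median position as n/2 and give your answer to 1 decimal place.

46.8

Cumulative frequencies: 13, 35, 54, 76, 113, 144, 164, 179
n = 179; position = n/2 = 89.5.
This falls in the class [45, 50): L = 45, F = 76, f = 37, h = 5.
Median ≈ 45 + ((89.5 − 76) / 37) × 5 = 46.8243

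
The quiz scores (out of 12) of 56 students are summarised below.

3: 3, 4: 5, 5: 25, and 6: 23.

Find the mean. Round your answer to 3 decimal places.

5.214

Values: 3, 4, 5, 6
Σfx = 3×3 + 5×4 + 25×5 + 23×6 = 292
n = Σf = 56
Mean = 292 / 56 = 5.2143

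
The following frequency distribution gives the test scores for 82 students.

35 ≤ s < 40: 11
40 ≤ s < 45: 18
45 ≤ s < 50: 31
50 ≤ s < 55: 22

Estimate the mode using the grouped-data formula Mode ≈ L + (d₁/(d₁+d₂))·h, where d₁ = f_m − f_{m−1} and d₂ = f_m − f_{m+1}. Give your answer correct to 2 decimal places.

47.95

Modal class: 45 ≤ s < 50 (highest frequency 31).
d₁ = 31 − 18 = 13, d₂ = 31 − 22 = 9
Mode ≈ 45 + (13/(13+9)) × 5 = 45 + 2.9545 = 47.9545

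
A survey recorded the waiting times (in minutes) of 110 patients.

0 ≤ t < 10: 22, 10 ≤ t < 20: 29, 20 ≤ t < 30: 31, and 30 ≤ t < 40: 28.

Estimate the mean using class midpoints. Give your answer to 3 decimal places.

20.909

Midpoints: 5, 15, 25, 35
Σfm = 22×5 + 29×15 + 31×25 + 28×35 = 2300
n = Σf = 110
Mean = 2300 / 110 = 20.9091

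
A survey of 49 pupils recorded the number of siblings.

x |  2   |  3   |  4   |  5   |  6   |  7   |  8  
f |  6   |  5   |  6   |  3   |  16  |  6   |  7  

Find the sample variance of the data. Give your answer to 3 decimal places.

Values: 2, 3, 4, 5, 6, 7, 8
n = 49, Σfx = 260, mean = 5.3061
Σfx² = 1558
Σf(x − x̄)² = Σfx² − (Σfx)²/n = 1558 − 260²/49 = 178.4082
Sample variance = 178.4082 / 48 = 3.7168

3.717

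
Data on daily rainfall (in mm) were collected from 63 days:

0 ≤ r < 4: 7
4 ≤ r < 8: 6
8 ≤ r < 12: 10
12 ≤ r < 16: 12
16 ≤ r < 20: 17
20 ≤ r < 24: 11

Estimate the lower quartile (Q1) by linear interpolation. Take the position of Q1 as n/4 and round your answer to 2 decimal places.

Cumulative frequencies: 7, 13, 23, 35, 52, 63
n = 63; position = n/4 = 15.75.
This falls in the class 8 ≤ r < 12: L = 8, F = 13, f = 10, h = 4.
Lower quartile ≈ 8 + ((15.75 − 13) / 10) × 4 = 9.1000

9.10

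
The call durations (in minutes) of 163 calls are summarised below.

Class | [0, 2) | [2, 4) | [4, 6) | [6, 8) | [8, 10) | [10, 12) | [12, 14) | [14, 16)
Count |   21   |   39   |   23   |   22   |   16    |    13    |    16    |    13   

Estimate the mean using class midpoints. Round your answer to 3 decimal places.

Midpoints: 1, 3, 5, 7, 9, 11, 13, 15
Σfm = 21×1 + 39×3 + 23×5 + 22×7 + 16×9 + 13×11 + 16×13 + 13×15 = 1097
n = Σf = 163
Mean = 1097 / 163 = 6.7301

6.730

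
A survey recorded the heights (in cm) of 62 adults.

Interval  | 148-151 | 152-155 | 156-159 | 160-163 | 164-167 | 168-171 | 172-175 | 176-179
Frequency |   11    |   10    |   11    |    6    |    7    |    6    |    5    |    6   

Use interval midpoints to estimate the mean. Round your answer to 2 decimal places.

161.11

Midpoints: 149.5, 153.5, 157.5, 161.5, 165.5, 169.5, 173.5, 177.5
Σfm = 11×149.5 + 10×153.5 + 11×157.5 + 6×161.5 + 7×165.5 + 6×169.5 + 5×173.5 + 6×177.5 = 9989
n = Σf = 62
Mean = 9989 / 62 = 161.1129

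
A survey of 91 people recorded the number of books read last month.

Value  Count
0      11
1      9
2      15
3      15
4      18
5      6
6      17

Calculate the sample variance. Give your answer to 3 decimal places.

Values: 0, 1, 2, 3, 4, 5, 6
n = 91, Σfx = 288, mean = 3.1648
Σfx² = 1254
Σf(x − x̄)² = Σfx² − (Σfx)²/n = 1254 − 288²/91 = 342.5275
Sample variance = 342.5275 / 90 = 3.8059

3.806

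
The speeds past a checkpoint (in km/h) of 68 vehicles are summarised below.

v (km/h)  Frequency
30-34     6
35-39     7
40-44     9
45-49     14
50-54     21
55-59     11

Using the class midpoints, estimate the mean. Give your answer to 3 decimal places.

Midpoints: 32, 37, 42, 47, 52, 57
Σfm = 6×32 + 7×37 + 9×42 + 14×47 + 21×52 + 11×57 = 3206
n = Σf = 68
Mean = 3206 / 68 = 47.1471

47.147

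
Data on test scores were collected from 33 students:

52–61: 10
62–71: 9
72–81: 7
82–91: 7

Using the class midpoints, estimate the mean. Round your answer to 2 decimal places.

Midpoints: 56.5, 66.5, 76.5, 86.5
Σfm = 10×56.5 + 9×66.5 + 7×76.5 + 7×86.5 = 2304.5
n = Σf = 33
Mean = 2304.5 / 33 = 69.8333

69.83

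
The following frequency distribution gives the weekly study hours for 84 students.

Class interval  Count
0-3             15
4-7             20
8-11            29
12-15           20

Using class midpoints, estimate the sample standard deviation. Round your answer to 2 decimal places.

4.15

Midpoints: 1.5, 5.5, 9.5, 13.5
n = 84, Σfm = 678, mean = 8.0714
Σfm² = 6901
Σf(m − x̄)² = Σfm² − (Σfm)²/n = 6901 − 678²/84 = 1428.5714
Sample variance = 1428.5714 / 83 = 17.2117
Standard deviation = √17.2117 = 4.1487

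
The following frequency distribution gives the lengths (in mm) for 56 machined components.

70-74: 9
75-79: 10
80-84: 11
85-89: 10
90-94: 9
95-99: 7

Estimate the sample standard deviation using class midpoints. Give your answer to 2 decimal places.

8.18

Midpoints: 72, 77, 82, 87, 92, 97
n = 56, Σfm = 4697, mean = 83.8750
Σfm² = 397639
Σf(m − x̄)² = Σfm² − (Σfm)²/n = 397639 − 4697²/56 = 3678.1250
Sample variance = 3678.1250 / 55 = 66.8750
Standard deviation = √66.8750 = 8.1777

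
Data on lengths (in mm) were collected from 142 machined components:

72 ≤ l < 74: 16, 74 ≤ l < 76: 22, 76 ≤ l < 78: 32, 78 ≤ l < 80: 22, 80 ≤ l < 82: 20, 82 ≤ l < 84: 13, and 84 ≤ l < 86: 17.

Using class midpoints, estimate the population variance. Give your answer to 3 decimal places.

13.630

Midpoints: 73, 75, 77, 79, 81, 83, 85
n = 142, Σfm = 11164, mean = 78.6197
Σfm² = 879646
Σf(m − x̄)² = Σfm² − (Σfm)²/n = 879646 − 11164²/142 = 1935.4648
Population variance = 1935.4648 / 142 = 13.6300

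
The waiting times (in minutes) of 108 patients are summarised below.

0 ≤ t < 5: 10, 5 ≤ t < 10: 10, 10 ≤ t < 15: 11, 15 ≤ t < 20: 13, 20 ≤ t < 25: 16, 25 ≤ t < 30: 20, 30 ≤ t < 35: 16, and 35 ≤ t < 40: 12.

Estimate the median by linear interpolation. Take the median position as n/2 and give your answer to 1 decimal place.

23.1

Cumulative frequencies: 10, 20, 31, 44, 60, 80, 96, 108
n = 108; position = n/2 = 54.
This falls in the class 20 ≤ t < 25: L = 20, F = 44, f = 16, h = 5.
Median ≈ 20 + ((54 − 44) / 16) × 5 = 23.1250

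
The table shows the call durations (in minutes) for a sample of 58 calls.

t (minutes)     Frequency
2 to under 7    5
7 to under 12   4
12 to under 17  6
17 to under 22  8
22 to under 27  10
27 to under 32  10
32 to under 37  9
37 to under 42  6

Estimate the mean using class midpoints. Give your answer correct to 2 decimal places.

Midpoints: 4.5, 9.5, 14.5, 19.5, 24.5, 29.5, 34.5, 39.5
Σfm = 5×4.5 + 4×9.5 + 6×14.5 + 8×19.5 + 10×24.5 + 10×29.5 + 9×34.5 + 6×39.5 = 1391
n = Σf = 58
Mean = 1391 / 58 = 23.9828

23.98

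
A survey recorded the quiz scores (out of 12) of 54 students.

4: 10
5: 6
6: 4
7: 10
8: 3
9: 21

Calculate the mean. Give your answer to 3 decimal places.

6.981

Values: 4, 5, 6, 7, 8, 9
Σfx = 10×4 + 6×5 + 4×6 + 10×7 + 3×8 + 21×9 = 377
n = Σf = 54
Mean = 377 / 54 = 6.9815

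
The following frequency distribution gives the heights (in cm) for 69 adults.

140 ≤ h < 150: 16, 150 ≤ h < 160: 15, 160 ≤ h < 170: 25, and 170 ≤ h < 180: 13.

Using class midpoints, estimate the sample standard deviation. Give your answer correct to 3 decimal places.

10.519

Midpoints: 145, 155, 165, 175
n = 69, Σfm = 11045, mean = 160.0725
Σfm² = 1775525
Σf(m − x̄)² = Σfm² − (Σfm)²/n = 1775525 − 11045²/69 = 7524.6377
Sample variance = 7524.6377 / 68 = 110.6564
Standard deviation = √110.6564 = 10.5193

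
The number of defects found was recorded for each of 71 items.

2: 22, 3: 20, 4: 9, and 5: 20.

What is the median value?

Cumulative frequencies: 22, 42, 51, 71
n = 71, so the median is the value in position (n+1)/2 = 36.
Position 36 falls at value 3.

3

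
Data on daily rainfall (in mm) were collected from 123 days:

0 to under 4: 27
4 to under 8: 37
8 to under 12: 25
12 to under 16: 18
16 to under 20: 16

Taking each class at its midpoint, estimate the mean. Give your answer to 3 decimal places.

Midpoints: 2, 6, 10, 14, 18
Σfm = 27×2 + 37×6 + 25×10 + 18×14 + 16×18 = 1066
n = Σf = 123
Mean = 1066 / 123 = 8.6667

8.667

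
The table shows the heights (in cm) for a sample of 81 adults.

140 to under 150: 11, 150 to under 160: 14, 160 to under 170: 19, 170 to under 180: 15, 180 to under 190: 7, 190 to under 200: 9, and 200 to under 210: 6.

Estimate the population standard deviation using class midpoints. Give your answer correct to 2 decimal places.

Midpoints: 145, 155, 165, 175, 185, 195, 205
n = 81, Σfm = 13805, mean = 170.4321
Σfm² = 2378225
Σf(m − x̄)² = Σfm² − (Σfm)²/n = 2378225 − 13805²/81 = 25409.8765
Population variance = 25409.8765 / 81 = 313.7022
Standard deviation = √313.7022 = 17.7116

17.71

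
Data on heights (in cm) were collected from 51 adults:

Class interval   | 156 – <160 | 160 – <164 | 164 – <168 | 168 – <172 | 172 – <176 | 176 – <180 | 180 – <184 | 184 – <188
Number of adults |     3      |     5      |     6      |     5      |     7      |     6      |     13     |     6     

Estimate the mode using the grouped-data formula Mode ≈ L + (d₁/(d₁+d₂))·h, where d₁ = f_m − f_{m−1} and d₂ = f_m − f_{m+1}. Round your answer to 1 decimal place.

182.0

Modal class: 180 – <184 (highest frequency 13).
d₁ = 13 − 6 = 7, d₂ = 13 − 6 = 7
Mode ≈ 180 + (7/(7+7)) × 4 = 180 + 2.0000 = 182.0000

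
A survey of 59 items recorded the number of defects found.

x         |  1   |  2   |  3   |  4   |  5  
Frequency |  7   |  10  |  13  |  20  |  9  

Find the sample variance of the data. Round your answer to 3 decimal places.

1.563

Values: 1, 2, 3, 4, 5
n = 59, Σfx = 191, mean = 3.2373
Σfx² = 709
Σf(x − x̄)² = Σfx² − (Σfx)²/n = 709 − 191²/59 = 90.6780
Sample variance = 90.6780 / 58 = 1.5634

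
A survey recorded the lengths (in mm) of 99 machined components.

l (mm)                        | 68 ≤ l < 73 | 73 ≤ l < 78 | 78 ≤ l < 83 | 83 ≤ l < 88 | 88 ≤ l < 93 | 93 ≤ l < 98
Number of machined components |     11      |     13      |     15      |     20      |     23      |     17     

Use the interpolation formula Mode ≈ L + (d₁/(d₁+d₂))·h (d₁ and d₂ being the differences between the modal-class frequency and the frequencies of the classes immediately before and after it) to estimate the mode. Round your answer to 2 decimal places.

Modal class: 88 ≤ l < 93 (highest frequency 23).
d₁ = 23 − 20 = 3, d₂ = 23 − 17 = 6
Mode ≈ 88 + (3/(3+6)) × 5 = 88 + 1.6667 = 89.6667

89.67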